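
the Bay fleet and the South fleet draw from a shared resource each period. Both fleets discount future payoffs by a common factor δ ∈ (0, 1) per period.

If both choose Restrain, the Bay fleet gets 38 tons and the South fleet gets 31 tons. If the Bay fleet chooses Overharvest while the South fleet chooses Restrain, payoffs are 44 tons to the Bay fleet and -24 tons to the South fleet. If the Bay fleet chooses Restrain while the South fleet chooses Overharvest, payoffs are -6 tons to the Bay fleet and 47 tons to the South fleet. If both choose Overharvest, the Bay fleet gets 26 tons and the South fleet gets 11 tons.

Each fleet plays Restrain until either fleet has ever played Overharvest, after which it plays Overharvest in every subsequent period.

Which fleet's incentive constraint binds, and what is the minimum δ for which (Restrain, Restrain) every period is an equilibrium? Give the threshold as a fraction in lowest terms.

the South fleet; δ ≥ 4/9

the Bay fleet: cooperation gives 38 each period; deviation gives 44 once then 26 forever.
  38/(1−δ) ≥ 44 + 26δ/(1−δ) ⇒ δ ≥ 6/18 = 1/3.
the South fleet: cooperation gives 31 each period; deviation gives 47 once then 11 forever.
  δ ≥ 16/36 = 4/9.
Both must hold, so the binding constraint is the South fleet's: δ ≥ 4/9.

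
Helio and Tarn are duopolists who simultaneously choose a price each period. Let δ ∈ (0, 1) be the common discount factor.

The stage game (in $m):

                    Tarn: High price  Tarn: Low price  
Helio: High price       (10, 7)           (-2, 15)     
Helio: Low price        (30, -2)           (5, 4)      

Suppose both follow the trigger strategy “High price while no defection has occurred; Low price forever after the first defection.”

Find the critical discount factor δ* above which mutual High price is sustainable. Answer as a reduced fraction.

Helio's threshold: (30−10)/(30−5) = 4/5.
Tarn's threshold: (15−7)/(15−4) = 8/11.
4/5 > 8/11, so Helio binds and δ* = 4/5.

4/5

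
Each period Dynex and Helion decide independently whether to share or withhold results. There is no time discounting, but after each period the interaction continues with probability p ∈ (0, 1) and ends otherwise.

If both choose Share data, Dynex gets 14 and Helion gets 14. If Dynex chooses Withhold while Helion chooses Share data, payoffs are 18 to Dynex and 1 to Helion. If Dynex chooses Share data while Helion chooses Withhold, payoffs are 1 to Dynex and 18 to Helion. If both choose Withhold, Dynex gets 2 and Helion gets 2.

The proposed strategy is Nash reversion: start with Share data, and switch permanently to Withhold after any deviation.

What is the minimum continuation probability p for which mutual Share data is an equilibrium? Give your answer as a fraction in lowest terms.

1/4

With no time discounting, the continuation probability p plays the role of the discount factor.
Grim-trigger IC: 14/(1−p) ≥ 18 + 2p/(1−p) ⇒ p ≥ (18−14)/(18−2) = 1/4.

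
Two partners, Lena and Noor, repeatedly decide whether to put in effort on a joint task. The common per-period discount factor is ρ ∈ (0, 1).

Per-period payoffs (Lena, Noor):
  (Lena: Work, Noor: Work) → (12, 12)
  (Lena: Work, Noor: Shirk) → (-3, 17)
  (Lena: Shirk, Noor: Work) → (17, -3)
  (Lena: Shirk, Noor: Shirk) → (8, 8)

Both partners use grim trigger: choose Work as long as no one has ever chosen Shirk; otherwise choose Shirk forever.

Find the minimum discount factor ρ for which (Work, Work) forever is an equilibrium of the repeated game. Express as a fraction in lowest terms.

One-period gain from deviating is 17 − 12 = 5. The loss is 12 − 8 = 4 in every subsequent period, with present value 4·ρ/(1−ρ).
Deviation is unprofitable when 4·ρ/(1−ρ) ≥ 5, i.e. ρ/(1−ρ) ≥ 5/4.
Equivalently ρ ≥ 5/(5+4) = 5/9.

5/9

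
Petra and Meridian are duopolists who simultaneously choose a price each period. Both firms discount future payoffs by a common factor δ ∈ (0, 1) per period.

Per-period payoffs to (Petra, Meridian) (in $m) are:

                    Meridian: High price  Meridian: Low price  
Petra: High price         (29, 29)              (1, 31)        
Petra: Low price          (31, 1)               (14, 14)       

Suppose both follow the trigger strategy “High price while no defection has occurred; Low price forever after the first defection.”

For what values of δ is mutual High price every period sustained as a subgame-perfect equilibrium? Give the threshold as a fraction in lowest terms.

29/(1−δ) ≥ 31 + 14δ/(1−δ)
29 ≥ 31 − 17δ
δ ≥ 2/17.

2/17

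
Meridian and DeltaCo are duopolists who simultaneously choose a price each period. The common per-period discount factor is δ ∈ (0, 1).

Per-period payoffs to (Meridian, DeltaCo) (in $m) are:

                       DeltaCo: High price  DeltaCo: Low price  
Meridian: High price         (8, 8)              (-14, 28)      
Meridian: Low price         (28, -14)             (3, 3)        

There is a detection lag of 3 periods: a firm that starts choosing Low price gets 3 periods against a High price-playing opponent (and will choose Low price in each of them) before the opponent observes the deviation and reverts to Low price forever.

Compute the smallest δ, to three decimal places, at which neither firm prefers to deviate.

0.928

Deviating for the 3 undetected periods gains 28−8 = 20 per period over cooperation, then loses 8−3 = 5 per period forever once punishment starts.
Gain: 20(1 + δ + … + δ^2); loss: 5·δ^3/(1−δ).
No profitable deviation ⇔ 20(1−δ^3) ≤ 5·δ^3, i.e. δ^3 ≥ 20/(20+5) = 4/5.
Hence δ ≥ (4/5)^(1/3) ≈ 0.928.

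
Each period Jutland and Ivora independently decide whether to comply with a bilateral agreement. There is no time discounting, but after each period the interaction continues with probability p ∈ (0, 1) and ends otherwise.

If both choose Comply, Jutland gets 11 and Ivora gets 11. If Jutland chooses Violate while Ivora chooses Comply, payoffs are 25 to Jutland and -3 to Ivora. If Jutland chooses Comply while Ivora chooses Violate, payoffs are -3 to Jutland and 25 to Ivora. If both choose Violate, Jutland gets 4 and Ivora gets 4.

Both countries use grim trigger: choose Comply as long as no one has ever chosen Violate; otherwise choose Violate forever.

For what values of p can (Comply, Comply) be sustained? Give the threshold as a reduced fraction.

Expected cooperation value is 11 + p·11 + p²·11 + … = 11/(1−p); deviation gives 25 + p·4/(1−p).
11 ≥ 25(1−p) + 4p ⇒ 21p ≥ 14 ⇒ p ≥ 14/21 = 2/3.

2/3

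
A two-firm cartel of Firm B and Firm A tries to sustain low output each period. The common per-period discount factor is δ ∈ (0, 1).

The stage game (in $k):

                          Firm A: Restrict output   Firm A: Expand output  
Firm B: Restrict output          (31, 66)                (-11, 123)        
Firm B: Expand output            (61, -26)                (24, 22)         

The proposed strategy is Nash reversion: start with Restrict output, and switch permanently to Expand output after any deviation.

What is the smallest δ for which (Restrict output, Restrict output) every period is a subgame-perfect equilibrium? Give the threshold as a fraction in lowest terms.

For Firm B: deviation gain 61−31 = 30, per-period punishment loss 31−24 = 7. IC gives δ ≥ 30/37.
For Firm A: gain 57, loss 44 per period, so δ ≥ 57/101.
The tighter constraint is Firm B's, so cooperation needs δ ≥ 30/37.

30/37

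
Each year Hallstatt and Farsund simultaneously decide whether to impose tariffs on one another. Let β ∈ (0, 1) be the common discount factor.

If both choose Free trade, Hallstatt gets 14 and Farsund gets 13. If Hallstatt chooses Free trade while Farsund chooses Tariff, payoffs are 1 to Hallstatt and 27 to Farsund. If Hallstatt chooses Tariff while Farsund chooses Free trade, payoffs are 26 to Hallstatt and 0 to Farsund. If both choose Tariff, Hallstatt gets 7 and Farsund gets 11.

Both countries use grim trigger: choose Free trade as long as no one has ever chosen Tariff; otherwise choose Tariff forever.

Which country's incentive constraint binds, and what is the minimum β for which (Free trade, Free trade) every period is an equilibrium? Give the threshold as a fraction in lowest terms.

Hallstatt's threshold: (26−14)/(26−7) = 12/19.
Farsund's threshold: (27−13)/(27−11) = 7/8.
12/19 < 7/8, so Farsund binds and β* = 7/8.

Farsund; β ≥ 7/8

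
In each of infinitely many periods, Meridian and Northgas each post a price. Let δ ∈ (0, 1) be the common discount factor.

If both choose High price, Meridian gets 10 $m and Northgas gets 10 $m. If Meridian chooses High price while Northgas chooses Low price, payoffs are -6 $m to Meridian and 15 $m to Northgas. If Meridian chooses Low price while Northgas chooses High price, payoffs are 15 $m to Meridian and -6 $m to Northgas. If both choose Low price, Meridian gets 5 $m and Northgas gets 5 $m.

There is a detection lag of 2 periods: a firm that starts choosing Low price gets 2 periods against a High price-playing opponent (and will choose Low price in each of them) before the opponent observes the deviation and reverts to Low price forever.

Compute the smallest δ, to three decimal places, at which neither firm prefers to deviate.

0.707

Deviating for the 2 undetected periods gains 15−10 = 5 per period over cooperation, then loses 10−5 = 5 per period forever once punishment starts.
Gain: 5(1 + δ + … + δ^1); loss: 5·δ^2/(1−δ).
No profitable deviation ⇔ 5(1−δ^2) ≤ 5·δ^2, i.e. δ^2 ≥ 5/(5+5) = 1/2.
Hence δ ≥ (1/2)^(1/2) ≈ 0.707.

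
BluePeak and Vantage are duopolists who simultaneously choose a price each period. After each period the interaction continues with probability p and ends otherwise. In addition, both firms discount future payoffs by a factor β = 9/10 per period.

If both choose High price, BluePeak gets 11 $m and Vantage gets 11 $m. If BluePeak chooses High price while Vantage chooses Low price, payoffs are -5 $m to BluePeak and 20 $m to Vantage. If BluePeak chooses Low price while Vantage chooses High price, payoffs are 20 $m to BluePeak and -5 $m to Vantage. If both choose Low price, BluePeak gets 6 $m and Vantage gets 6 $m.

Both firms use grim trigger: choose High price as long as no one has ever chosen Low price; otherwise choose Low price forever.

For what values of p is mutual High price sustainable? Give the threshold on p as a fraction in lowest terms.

5/7

Expected continuation weight on next period's payoff is β·p = 9/10·p, which plays the role of the discount factor.
Cooperation requires 9/10·p ≥ (20−11)/(20−6) = 9/14, hence p ≥ 5/7.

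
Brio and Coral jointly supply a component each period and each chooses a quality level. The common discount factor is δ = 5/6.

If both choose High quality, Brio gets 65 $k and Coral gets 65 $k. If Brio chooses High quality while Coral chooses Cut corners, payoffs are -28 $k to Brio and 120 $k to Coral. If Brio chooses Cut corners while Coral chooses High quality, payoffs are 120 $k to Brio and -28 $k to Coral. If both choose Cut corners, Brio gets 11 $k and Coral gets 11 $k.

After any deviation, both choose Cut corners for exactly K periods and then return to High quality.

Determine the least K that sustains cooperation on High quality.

IC: δ(1−δ^K)/(1−δ) ≥ (120−65)/(65−11) = 55/54.
With δ = 5/6: need 1 − δ^K ≥ 55/54·(1−5/6)/(5/6), i.e. δ^K ≤ 0.7963.
Since (5/6)^1 = 0.8333 and (5/6)^2 = 0.6944, the smallest such K is 2.

2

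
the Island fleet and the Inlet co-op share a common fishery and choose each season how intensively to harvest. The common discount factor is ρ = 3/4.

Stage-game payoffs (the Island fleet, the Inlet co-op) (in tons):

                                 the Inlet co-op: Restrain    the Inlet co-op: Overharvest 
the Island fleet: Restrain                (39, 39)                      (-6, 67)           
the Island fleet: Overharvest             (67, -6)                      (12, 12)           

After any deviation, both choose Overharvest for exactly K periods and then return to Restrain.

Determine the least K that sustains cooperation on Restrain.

2

Need Σ_{k=1}^{K} ρ^k ≥ (67−39)/(39−12) = 1.0370 at ρ = 3/4.
At K = 1 the sum is 0.7500 < 1.0370; at K = 2 it is 1.3125 ≥ 1.0370.
So the minimum punishment length is K = 2.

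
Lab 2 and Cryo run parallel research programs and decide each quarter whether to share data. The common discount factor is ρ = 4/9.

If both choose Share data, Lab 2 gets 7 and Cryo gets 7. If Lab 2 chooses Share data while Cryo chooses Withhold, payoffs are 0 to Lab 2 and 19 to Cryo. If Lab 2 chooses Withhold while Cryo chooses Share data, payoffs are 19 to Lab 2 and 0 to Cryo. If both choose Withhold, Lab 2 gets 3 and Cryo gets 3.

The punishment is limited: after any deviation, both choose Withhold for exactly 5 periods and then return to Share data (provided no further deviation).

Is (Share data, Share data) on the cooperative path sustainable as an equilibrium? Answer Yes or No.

Comparing payoff streams over the 6 periods until play realigns: cooperate → 7(1+ρ+…+ρ^5); deviate → 19 + 3(ρ+…+ρ^5).
Cooperation is sustained iff (7−3)(ρ+…+ρ^5) ≥ 19−7.
ρ+…+ρ^5 = 4/9·(1−(4/9)^5)/(1−4/9) = 0.7861, and (19−7)/(7−3) = 3.0000.
0.7861 < 3.0000, so cooperation is not sustainable.

No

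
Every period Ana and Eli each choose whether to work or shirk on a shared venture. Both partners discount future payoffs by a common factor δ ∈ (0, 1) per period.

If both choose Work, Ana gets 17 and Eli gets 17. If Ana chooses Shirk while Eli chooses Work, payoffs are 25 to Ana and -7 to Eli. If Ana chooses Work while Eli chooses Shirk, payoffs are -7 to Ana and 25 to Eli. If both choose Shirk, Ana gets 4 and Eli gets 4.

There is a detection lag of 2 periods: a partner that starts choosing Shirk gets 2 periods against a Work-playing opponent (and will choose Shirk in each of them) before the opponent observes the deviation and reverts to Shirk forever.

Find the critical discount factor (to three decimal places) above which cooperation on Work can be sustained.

Deviating for the 2 undetected periods gains 25−17 = 8 per period over cooperation, then loses 17−4 = 13 per period forever once punishment starts.
Gain: 8(1 + δ + … + δ^1); loss: 13·δ^2/(1−δ).
No profitable deviation ⇔ 8(1−δ^2) ≤ 13·δ^2, i.e. δ^2 ≥ 8/(8+13) = 8/21.
Hence δ ≥ (8/21)^(1/2) ≈ 0.617.

0.617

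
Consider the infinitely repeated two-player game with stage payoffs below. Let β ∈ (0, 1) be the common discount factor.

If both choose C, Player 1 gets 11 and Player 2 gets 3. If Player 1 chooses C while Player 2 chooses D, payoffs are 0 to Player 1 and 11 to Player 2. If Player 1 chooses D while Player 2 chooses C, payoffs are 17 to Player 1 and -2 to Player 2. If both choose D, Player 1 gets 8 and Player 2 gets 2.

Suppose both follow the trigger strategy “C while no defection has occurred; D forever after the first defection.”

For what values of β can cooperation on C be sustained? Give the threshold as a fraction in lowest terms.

Player 1: cooperation gives 11 each period; deviation gives 17 once then 8 forever.
  11/(1−β) ≥ 17 + 8β/(1−β) ⇒ β ≥ 6/9 = 2/3.
Player 2: cooperation gives 3 each period; deviation gives 11 once then 2 forever.
  β ≥ 8/9.
Both must hold, so the binding constraint is Player 2's: β ≥ 8/9.

8/9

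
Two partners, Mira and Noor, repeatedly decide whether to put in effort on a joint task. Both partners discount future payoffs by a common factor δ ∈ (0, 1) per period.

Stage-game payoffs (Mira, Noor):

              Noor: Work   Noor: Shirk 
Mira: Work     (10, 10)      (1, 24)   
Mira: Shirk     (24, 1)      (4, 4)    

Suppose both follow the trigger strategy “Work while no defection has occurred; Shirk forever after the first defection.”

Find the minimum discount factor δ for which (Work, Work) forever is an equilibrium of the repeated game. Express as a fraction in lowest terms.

One-period gain from deviating is 24 − 10 = 14. The loss is 10 − 4 = 6 in every subsequent period, with present value 6·δ/(1−δ).
Deviation is unprofitable when 6·δ/(1−δ) ≥ 14, i.e. δ/(1−δ) ≥ 7/3.
Equivalently δ ≥ 14/(14+6) = 7/10.

7/10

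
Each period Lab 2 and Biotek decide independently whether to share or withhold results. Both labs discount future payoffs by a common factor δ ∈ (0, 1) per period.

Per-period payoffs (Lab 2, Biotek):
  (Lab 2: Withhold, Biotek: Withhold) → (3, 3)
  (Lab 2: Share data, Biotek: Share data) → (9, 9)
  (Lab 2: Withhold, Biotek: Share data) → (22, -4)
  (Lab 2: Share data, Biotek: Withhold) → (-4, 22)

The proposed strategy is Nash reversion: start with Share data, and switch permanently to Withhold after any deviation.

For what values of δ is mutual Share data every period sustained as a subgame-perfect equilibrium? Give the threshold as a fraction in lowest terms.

13/19

9/(1−δ) ≥ 22 + 3δ/(1−δ)
9 ≥ 22 − 19δ
δ ≥ 13/19.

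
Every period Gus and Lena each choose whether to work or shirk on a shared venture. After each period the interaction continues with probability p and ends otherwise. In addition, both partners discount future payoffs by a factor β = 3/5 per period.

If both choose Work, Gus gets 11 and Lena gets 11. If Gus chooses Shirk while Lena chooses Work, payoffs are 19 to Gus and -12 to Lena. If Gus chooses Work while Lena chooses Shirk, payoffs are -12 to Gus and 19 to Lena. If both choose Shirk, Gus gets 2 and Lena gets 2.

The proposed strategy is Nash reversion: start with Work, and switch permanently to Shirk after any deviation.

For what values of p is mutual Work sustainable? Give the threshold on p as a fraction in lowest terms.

With continuation probability p and discount β, the effective per-period discount factor is βp.
Grim-trigger IC: βp ≥ (19−11)/(19−2) = 8/17.
So p ≥ (8/17)/(3/5) = 40/51.

40/51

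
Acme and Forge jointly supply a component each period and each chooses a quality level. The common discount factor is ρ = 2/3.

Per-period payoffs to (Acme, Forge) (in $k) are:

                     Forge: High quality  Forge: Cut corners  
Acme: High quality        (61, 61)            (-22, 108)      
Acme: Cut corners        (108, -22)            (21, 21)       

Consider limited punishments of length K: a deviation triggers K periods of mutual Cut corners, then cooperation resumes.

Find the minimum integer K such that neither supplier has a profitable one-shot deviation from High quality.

IC: ρ(1−ρ^K)/(1−ρ) ≥ (108−61)/(61−21) = 47/40.
With ρ = 2/3: need 1 − ρ^K ≥ 47/40·(1−2/3)/(2/3), i.e. ρ^K ≤ 0.4125.
Since (2/3)^2 = 0.4444 and (2/3)^3 = 0.2963, the smallest such K is 3.

3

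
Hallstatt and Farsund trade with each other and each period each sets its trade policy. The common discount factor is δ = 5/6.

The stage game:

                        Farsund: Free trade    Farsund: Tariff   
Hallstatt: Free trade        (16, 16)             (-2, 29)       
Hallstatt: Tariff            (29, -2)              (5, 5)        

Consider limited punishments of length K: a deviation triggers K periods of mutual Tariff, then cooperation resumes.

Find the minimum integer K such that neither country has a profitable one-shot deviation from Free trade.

2

IC: δ(1−δ^K)/(1−δ) ≥ (29−16)/(16−5) = 13/11.
With δ = 5/6: need 1 − δ^K ≥ 13/11·(1−5/6)/(5/6), i.e. δ^K ≤ 0.7636.
Since (5/6)^1 = 0.8333 and (5/6)^2 = 0.6944, the smallest such K is 2.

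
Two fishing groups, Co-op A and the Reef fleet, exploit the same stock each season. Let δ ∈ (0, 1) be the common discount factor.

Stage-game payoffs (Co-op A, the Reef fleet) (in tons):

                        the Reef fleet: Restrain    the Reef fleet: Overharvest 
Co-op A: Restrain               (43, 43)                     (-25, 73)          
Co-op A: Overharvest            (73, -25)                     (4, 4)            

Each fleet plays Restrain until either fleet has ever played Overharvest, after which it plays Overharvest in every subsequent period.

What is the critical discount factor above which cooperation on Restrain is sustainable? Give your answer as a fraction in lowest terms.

10/23

43/(1−δ) ≥ 73 + 4δ/(1−δ)
43 ≥ 73 − 69δ
δ ≥ 30/69 = 10/23.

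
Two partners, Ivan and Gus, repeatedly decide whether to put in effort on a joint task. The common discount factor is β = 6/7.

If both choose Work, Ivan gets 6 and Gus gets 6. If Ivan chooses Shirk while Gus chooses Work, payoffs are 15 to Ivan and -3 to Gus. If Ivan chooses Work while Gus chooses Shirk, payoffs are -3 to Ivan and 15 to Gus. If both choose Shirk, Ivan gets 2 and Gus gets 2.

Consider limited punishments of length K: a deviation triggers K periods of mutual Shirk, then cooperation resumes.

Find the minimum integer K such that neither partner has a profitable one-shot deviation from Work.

4

Need Σ_{k=1}^{K} β^k ≥ (15−6)/(6−2) = 2.2500 at β = 6/7.
At K = 3 the sum is 2.2216 < 2.2500; at K = 4 it is 2.7613 ≥ 2.2500.
So the minimum punishment length is K = 4.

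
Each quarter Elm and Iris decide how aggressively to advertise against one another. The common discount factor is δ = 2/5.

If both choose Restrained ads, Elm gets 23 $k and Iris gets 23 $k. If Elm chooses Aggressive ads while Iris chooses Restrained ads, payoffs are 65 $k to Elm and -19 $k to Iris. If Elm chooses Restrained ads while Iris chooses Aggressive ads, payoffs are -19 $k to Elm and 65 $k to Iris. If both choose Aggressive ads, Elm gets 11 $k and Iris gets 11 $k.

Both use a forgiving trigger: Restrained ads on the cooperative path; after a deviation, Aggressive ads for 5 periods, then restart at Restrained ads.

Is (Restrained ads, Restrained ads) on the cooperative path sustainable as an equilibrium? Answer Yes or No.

No

A one-shot deviation gives 65 now, then 11 for 5 periods, then back to 23.
Gain from deviating: (65−23) today; loss: (23−11) in each of the next 5 periods.
No-deviation condition: (23−11)(δ+…+δ^5) ≥ 65−23, i.e. δ+…+δ^5 ≥ 7/2.
At δ = 2/5: δ+…+δ^5 = 0.6598 < 3.5000.
So cooperation is not sustainable.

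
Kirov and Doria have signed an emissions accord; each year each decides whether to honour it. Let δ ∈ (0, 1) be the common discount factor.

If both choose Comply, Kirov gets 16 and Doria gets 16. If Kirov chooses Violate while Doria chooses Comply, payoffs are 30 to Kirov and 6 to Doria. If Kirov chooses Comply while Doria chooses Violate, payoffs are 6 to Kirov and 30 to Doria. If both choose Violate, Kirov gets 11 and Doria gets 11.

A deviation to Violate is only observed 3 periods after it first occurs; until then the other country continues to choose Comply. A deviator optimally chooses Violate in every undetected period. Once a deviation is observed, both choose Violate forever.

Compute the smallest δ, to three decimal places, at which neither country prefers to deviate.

A deviator earns 30 for 3 periods, then 11 forever; cooperating earns 16 forever. Multiplying the IC by (1−δ):
16 ≥ 30(1−δ^3) + 11δ^3, so 19·δ^3 ≥ 14 and δ^3 ≥ 14/19.
δ ≥ (14/19)^(1/3) ≈ 0.903.

0.903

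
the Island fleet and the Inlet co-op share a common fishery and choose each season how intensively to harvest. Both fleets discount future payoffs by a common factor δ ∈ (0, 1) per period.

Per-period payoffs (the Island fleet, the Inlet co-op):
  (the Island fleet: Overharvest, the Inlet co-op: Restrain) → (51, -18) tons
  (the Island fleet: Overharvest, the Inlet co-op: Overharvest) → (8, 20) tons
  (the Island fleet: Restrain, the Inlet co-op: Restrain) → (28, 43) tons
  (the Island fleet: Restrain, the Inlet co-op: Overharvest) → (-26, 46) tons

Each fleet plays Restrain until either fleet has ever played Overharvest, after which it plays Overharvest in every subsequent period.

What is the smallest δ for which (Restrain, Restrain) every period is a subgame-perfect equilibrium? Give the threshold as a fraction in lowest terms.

the Island fleet: cooperation gives 28 each period; deviation gives 51 once then 8 forever.
  28/(1−δ) ≥ 51 + 8δ/(1−δ) ⇒ δ ≥ 23/43.
the Inlet co-op: cooperation gives 43 each period; deviation gives 46 once then 20 forever.
  δ ≥ 3/26.
Both must hold, so the binding constraint is the Island fleet's: δ ≥ 23/43.

23/43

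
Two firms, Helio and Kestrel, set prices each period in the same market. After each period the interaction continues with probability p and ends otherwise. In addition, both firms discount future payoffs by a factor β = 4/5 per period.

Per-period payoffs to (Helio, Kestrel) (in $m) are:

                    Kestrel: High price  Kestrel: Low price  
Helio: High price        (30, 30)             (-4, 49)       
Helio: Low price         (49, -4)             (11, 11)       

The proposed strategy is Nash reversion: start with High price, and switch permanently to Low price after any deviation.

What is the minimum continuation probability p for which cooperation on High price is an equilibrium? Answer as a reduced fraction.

5/8

With continuation probability p and discount β, the effective per-period discount factor is βp.
Grim-trigger IC: βp ≥ (49−30)/(49−11) = 1/2.
So p ≥ (1/2)/(4/5) = 5/8.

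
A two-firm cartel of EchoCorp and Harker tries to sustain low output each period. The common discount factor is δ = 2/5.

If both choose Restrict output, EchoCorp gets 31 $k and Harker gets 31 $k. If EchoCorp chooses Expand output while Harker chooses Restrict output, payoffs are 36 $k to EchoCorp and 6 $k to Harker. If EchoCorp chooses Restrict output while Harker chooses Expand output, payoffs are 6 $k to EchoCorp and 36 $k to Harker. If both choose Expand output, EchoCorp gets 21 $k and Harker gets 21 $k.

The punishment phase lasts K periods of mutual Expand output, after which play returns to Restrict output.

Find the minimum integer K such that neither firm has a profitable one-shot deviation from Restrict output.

IC: δ(1−δ^K)/(1−δ) ≥ (36−31)/(31−21) = 1/2.
With δ = 2/5: need 1 − δ^K ≥ 1/2·(1−2/5)/(2/5), i.e. δ^K ≤ 0.2500.
Since (2/5)^1 = 0.4000 and (2/5)^2 = 0.1600, the smallest such K is 2.

2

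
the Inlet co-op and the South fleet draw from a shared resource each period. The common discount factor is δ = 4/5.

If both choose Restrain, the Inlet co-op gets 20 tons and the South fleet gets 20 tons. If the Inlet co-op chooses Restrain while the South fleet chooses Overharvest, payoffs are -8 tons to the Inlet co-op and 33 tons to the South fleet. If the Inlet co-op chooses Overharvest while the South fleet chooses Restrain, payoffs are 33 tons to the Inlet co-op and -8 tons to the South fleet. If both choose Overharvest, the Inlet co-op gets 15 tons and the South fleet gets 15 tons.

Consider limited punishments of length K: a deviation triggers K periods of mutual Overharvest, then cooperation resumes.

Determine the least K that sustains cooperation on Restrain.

5

No profitable deviation requires (20−15)(δ+…+δ^K) ≥ 33−20, i.e. δ+…+δ^K ≥ 13/5 ≈ 2.6000.
With δ = 4/5, the partial sums are K=1: 0.8000, K=2: 1.4400, K=3: 1.9520, K=4: 2.3616, K=5: 2.6893.
K = 5 is the first length at which the sum reaches 2.6000.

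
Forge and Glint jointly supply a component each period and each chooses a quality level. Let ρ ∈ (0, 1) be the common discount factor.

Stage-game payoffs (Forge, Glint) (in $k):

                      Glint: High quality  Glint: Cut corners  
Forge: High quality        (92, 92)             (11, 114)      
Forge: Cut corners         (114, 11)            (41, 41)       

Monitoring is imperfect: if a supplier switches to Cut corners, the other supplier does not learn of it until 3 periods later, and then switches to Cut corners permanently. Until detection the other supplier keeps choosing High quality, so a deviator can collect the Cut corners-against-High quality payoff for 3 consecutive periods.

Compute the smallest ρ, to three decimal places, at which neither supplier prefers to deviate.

0.670

Deviating for the 3 undetected periods gains 114−92 = 22 per period over cooperation, then loses 92−41 = 51 per period forever once punishment starts.
Gain: 22(1 + ρ + … + ρ^2); loss: 51·ρ^3/(1−ρ).
No profitable deviation ⇔ 22(1−ρ^3) ≤ 51·ρ^3, i.e. ρ^3 ≥ 22/(22+51) = 22/73.
Hence ρ ≥ (22/73)^(1/3) ≈ 0.670.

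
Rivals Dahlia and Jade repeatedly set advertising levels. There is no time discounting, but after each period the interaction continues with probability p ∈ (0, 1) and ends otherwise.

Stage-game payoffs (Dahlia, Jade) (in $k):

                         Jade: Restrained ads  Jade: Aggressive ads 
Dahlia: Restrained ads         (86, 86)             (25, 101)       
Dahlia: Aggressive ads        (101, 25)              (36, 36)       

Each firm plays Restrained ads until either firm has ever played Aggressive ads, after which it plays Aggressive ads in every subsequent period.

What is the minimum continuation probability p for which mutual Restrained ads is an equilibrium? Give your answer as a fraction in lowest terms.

3/13

Expected cooperation value is 86 + p·86 + p²·86 + … = 86/(1−p); deviation gives 101 + p·36/(1−p).
86 ≥ 101(1−p) + 36p ⇒ 65p ≥ 15 ⇒ p ≥ 15/65 = 3/13.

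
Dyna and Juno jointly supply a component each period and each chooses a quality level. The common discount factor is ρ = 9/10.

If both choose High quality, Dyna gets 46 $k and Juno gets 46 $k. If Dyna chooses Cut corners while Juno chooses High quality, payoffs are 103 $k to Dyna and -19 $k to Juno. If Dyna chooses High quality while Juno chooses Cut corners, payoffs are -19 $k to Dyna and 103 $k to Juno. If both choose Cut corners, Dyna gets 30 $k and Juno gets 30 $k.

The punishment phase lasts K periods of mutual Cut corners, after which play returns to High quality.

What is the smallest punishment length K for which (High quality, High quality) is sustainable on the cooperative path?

IC: ρ(1−ρ^K)/(1−ρ) ≥ (103−46)/(46−30) = 57/16.
With ρ = 9/10: need 1 − ρ^K ≥ 57/16·(1−9/10)/(9/10), i.e. ρ^K ≤ 0.6042.
Since (9/10)^4 = 0.6561 and (9/10)^5 = 0.5905, the smallest such K is 5.

5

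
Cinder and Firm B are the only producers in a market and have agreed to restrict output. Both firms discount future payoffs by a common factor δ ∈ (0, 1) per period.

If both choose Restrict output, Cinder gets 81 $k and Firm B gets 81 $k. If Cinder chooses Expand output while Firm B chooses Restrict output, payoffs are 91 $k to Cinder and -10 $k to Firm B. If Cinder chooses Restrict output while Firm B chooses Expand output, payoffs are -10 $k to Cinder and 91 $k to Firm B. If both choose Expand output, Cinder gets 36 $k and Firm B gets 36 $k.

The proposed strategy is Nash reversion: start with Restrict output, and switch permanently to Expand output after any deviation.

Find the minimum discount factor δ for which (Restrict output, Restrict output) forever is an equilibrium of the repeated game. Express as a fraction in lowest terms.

81/(1−δ) ≥ 91 + 36δ/(1−δ)
81 ≥ 91 − 55δ
δ ≥ 10/55 = 2/11.

2/11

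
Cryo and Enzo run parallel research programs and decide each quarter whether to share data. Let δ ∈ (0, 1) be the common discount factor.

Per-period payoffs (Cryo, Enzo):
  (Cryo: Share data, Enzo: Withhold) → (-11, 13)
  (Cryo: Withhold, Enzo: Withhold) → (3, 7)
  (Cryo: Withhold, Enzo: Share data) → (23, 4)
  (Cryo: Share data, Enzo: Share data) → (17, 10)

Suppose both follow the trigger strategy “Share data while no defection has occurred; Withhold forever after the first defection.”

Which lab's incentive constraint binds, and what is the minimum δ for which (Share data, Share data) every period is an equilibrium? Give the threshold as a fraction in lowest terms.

Enzo; δ ≥ 1/2

For Cryo: deviation gain 23−17 = 6, per-period punishment loss 17−3 = 14. IC gives δ ≥ 6/20 = 3/10.
For Enzo: gain 3, loss 3 per period, so δ ≥ 3/6 = 1/2.
The tighter constraint is Enzo's, so cooperation needs δ ≥ 1/2.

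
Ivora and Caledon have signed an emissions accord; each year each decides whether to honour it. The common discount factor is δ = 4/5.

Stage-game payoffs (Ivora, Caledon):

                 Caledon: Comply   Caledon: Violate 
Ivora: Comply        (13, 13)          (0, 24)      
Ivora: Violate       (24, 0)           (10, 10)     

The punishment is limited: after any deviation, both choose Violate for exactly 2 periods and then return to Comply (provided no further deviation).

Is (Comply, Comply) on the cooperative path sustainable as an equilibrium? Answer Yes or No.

No

IC: δ+…+δ^2 ≥ (24−13)/(13−10) = 11/3.
At δ = 4/5: partial sum = 1.4400 < 3.6667. Cooperation not sustainable.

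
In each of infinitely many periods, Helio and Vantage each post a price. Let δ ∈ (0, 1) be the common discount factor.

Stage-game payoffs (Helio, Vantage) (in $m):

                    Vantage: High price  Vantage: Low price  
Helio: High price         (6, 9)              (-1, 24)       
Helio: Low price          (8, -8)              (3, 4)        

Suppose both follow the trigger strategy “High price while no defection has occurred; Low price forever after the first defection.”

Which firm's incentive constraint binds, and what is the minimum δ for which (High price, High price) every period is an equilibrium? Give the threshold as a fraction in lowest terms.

Helio: cooperation gives 6 each period; deviation gives 8 once then 3 forever.
  6/(1−δ) ≥ 8 + 3δ/(1−δ) ⇒ δ ≥ 2/5.
Vantage: cooperation gives 9 each period; deviation gives 24 once then 4 forever.
  δ ≥ 15/20 = 3/4.
Both must hold, so the binding constraint is Vantage's: δ ≥ 3/4.

Vantage; δ ≥ 3/4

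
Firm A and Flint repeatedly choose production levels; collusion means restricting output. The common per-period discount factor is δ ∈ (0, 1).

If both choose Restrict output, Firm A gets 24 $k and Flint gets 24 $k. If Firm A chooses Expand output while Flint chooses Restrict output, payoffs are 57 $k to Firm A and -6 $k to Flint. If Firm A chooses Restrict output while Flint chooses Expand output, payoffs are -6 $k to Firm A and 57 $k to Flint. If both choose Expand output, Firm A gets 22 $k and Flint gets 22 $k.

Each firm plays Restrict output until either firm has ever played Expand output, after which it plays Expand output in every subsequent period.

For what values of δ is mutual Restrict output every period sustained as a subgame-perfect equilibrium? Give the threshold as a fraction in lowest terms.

24/(1−δ) ≥ 57 + 22δ/(1−δ)
24 ≥ 57 − 35δ
δ ≥ 33/35.

33/35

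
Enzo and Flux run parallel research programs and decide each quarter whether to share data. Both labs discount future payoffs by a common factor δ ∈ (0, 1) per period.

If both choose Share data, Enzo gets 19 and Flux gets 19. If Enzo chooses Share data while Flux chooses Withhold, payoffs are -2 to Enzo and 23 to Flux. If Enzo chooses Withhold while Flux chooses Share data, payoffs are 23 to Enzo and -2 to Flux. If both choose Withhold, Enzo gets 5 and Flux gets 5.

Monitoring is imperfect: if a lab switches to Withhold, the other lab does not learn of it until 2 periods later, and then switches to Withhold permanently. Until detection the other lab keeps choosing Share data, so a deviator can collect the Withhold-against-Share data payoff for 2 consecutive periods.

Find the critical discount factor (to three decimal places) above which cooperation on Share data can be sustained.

0.471

A deviator earns 23 for 2 periods, then 5 forever; cooperating earns 19 forever. Multiplying the IC by (1−δ):
19 ≥ 23(1−δ^2) + 5δ^2, so 18·δ^2 ≥ 4 and δ^2 ≥ 2/9.
δ ≥ (2/9)^(1/2) ≈ 0.471.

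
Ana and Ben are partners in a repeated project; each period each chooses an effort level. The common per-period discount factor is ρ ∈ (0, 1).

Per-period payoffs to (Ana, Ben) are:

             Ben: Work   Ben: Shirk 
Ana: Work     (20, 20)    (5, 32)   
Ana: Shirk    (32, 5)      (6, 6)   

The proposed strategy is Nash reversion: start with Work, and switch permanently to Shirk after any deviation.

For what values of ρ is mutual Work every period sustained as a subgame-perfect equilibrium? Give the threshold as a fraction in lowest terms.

6/13

Cooperation forever yields 20 each period: 20/(1−ρ).
Deviating yields 32 once, then 6 forever: 32 + 6ρ/(1−ρ).
No profitable deviation requires 20/(1−ρ) ≥ 32 + 6ρ/(1−ρ).
Multiplying by (1−ρ): 20 ≥ 32(1−ρ) + 6ρ = 32 − 26ρ.
So 26ρ ≥ 12, i.e. ρ ≥ 12/26 = 6/13.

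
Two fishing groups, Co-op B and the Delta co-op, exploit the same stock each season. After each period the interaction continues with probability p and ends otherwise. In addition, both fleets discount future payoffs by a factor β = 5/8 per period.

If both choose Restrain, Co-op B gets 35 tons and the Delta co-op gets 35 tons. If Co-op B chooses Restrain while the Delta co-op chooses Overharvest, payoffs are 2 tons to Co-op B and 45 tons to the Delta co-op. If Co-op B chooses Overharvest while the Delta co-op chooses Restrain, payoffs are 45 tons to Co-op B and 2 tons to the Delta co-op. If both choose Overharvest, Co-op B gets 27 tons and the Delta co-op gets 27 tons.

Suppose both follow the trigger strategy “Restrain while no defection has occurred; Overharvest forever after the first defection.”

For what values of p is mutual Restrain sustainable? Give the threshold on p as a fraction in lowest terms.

Expected continuation weight on next period's payoff is β·p = 5/8·p, which plays the role of the discount factor.
Cooperation requires 5/8·p ≥ (45−35)/(45−27) = 5/9, hence p ≥ 8/9.

8/9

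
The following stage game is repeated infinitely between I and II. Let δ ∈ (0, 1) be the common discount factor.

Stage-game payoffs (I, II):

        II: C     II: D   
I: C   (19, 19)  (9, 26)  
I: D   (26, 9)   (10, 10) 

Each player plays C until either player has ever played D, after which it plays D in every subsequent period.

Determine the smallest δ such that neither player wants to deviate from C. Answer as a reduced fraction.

One-period gain from deviating is 26 − 19 = 7. The loss is 19 − 10 = 9 in every subsequent period, with present value 9·δ/(1−δ).
Deviation is unprofitable when 9·δ/(1−δ) ≥ 7, i.e. δ/(1−δ) ≥ 7/9.
Equivalently δ ≥ 7/(7+9) = 7/16.

7/16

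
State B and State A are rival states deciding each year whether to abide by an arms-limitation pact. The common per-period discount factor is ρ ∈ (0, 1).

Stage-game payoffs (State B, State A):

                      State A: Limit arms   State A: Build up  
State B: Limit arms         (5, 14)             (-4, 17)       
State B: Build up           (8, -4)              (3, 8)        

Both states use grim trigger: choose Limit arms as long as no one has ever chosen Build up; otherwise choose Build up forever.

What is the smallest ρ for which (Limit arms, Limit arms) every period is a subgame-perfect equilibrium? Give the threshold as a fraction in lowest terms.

3/5

For State B: deviation gain 8−5 = 3, per-period punishment loss 5−3 = 2. IC gives ρ ≥ 3/5.
For State A: gain 3, loss 6 per period, so ρ ≥ 3/9 = 1/3.
The tighter constraint is State B's, so cooperation needs ρ ≥ 3/5.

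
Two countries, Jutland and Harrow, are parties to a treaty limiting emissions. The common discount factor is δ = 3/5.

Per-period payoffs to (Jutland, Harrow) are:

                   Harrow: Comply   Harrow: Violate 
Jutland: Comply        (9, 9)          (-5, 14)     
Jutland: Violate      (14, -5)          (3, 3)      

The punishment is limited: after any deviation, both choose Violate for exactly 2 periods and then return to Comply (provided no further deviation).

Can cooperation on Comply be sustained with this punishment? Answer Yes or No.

Comparing payoff streams over the 3 periods until play realigns: cooperate → 9(1+δ+…+δ^2); deviate → 14 + 3(δ+…+δ^2).
Cooperation is sustained iff (9−3)(δ+…+δ^2) ≥ 14−9.
δ+…+δ^2 = 3/5·(1−(3/5)^2)/(1−3/5) = 0.9600, and (14−9)/(9−3) = 0.8333.
0.9600 ≥ 0.8333, so cooperation is sustainable.

Yes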